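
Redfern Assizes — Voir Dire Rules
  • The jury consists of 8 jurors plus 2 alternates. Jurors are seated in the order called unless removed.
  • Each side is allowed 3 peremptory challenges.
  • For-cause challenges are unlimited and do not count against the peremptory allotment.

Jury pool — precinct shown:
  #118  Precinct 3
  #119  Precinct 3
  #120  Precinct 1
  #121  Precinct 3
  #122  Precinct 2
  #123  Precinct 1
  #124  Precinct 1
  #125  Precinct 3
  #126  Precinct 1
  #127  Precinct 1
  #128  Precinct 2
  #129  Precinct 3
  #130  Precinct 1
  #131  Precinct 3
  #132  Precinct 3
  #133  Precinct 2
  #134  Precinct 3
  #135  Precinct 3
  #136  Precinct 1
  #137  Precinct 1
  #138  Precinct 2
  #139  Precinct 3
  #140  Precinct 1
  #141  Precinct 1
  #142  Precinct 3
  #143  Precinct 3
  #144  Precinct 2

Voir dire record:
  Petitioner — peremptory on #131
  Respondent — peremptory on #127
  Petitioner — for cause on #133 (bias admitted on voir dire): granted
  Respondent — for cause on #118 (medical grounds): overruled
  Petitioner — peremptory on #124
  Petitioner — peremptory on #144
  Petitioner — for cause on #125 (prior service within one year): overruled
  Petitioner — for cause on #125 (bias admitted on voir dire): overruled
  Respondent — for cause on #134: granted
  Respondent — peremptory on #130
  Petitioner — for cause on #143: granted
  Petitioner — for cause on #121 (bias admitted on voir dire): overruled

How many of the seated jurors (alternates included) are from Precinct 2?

2

Removed: #124, #127, #130, #131, #133, #134, #143, #144.
Seated (10 incl. alternates): #118, #119, #120, #121, #122, #123, #125, #126, #128, #129.
Of those, in Precinct 2: #122, #128 → 2.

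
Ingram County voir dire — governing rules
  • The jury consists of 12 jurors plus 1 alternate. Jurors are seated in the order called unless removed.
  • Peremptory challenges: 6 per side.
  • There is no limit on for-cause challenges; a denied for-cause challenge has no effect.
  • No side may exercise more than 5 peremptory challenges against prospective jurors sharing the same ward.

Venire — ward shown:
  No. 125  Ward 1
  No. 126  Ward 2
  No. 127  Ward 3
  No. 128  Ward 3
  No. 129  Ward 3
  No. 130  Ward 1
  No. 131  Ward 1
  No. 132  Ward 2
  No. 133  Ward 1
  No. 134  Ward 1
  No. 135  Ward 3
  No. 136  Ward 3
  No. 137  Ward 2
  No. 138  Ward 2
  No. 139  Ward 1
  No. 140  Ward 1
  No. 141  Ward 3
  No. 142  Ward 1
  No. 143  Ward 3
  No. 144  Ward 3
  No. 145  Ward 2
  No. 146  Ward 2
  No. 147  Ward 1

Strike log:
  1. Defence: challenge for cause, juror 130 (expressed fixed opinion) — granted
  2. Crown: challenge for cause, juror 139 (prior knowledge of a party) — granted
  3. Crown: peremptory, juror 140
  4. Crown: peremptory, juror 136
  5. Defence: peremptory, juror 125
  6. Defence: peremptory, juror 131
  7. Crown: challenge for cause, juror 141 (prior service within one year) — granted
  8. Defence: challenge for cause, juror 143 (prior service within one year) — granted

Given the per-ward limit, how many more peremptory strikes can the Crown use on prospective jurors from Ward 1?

Crown peremptories so far: #140, #136 — 2 of 6 used, 4 left overall.
Against Ward 1: #140 — 1 used; per-ward cap 5 leaves 4.
Binding limit: min(4, 4) = 4.

4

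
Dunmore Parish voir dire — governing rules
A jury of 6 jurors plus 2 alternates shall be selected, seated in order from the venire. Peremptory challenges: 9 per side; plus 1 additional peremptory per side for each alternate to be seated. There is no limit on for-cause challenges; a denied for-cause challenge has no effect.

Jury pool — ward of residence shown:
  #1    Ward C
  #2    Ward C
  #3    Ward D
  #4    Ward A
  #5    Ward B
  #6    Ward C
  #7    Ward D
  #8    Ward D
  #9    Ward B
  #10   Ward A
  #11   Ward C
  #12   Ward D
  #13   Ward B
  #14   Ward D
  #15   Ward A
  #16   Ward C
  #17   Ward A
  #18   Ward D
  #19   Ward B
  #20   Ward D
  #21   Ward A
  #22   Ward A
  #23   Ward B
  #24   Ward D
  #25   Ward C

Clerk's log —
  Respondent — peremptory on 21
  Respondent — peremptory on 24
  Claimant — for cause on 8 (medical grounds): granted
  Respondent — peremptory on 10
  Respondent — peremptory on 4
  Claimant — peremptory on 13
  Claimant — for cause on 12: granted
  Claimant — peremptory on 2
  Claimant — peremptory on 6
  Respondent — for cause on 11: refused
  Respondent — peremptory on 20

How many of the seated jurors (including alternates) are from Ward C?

Removed: #2, #4, #6, #8, #10, #12, #13, #20, #21, #24.
Seated (8 incl. alternates): #1, #3, #5, #7, #9, #11, #14, #15.
Of those, in Ward C: #1, #11 → 2.

2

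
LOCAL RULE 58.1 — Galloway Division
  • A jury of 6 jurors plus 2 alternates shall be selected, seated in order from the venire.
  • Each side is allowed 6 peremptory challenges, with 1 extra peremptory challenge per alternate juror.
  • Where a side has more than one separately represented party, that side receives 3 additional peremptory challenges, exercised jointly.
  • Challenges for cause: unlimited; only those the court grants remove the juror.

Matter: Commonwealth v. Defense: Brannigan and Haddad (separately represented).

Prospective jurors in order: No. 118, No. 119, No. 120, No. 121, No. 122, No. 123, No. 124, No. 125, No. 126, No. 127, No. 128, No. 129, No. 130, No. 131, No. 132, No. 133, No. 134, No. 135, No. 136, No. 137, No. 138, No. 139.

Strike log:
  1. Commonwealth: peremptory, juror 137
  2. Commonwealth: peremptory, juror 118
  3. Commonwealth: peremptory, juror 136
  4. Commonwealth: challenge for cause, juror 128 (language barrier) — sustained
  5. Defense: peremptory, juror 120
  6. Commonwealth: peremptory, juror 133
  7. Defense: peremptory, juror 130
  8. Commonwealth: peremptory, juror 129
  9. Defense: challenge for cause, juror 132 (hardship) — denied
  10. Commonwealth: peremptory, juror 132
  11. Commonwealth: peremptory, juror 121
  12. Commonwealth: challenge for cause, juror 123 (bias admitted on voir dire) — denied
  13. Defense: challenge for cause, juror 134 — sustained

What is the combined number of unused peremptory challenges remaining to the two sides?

10

Commonwealth allotment: 6 base + 1 × 2 alternates = 8. Defense allotment: 6 base + 1 × 2 alternates + 3 multi-party = 11.
Commonwealth peremptories used: #137, #118, #136, #133, #129, #132, #121 — 7 (for-cause on #128, #123 don't count).
Defense peremptories used: #120, #130 — 2 (for-cause on #132, #134 don't count).
Remaining: (8 − 7) + (11 − 2) = 10.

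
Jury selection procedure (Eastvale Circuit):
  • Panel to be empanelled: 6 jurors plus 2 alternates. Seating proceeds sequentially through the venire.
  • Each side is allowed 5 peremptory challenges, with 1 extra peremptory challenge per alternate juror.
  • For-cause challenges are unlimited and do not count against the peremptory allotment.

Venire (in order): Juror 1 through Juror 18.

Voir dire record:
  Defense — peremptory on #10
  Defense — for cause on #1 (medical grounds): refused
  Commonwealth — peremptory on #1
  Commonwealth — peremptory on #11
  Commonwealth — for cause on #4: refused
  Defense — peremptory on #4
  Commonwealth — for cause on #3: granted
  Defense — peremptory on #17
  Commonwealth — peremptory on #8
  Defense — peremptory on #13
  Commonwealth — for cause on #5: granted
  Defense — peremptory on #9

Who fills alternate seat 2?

18

Removed: #1, #3, #4, #5, #8, #9, #10, #11, #13, #17.
Seating in order: seats 1–6 → #2, #6, #7, #12, #14, #15; alternates → #16, #18.
So alternate 2 is #18.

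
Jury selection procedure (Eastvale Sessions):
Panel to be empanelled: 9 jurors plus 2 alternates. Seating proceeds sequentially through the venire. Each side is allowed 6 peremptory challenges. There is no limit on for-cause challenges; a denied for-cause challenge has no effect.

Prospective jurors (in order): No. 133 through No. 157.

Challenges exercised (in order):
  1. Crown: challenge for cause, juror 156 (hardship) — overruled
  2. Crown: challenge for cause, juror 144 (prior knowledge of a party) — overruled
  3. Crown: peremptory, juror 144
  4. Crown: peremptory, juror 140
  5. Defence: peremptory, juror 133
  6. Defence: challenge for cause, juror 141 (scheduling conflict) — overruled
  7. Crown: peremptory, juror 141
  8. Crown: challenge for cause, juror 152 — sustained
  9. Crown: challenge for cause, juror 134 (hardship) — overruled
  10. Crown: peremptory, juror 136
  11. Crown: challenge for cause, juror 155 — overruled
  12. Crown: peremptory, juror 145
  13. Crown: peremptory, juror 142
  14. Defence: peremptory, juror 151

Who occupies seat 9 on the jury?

148

Removed: #133, #136, #140, #141, #142, #144, #145, #151, #152. (#134, #155, #156 stay — for-cause denied.)
Seating in order: seats 1–9 → #134, #135, #137, #138, #139, #143, #146, #147, #148; alternates → #149, #150.
So seat 9 is #148.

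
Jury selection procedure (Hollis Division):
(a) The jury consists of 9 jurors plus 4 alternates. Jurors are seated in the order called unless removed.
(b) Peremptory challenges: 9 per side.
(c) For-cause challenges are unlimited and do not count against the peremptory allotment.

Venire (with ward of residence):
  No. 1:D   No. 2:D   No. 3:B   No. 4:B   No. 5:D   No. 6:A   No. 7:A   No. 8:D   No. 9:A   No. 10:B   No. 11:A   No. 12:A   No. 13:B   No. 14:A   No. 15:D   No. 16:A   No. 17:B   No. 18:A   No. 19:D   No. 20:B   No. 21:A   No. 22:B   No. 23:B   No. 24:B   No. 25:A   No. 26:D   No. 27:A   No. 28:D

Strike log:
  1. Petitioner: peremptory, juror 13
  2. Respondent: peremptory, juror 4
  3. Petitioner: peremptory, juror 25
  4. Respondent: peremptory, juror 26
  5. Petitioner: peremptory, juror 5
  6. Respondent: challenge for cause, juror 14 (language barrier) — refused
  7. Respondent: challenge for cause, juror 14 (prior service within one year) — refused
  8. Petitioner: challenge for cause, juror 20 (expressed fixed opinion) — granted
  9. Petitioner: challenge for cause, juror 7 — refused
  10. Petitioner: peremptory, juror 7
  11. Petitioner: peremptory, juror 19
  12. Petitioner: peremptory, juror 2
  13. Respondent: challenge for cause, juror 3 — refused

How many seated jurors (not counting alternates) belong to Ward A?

5

Removed: #2, #4, #5, #7, #13, #19, #20, #25, #26.
Seated jurors 1–9: #1, #3, #6, #8, #9, #10, #11, #12, #14 (alternates #15, #16, #17, #18 not counted).
Of those, in Ward A: #6, #9, #11, #12, #14 → 5.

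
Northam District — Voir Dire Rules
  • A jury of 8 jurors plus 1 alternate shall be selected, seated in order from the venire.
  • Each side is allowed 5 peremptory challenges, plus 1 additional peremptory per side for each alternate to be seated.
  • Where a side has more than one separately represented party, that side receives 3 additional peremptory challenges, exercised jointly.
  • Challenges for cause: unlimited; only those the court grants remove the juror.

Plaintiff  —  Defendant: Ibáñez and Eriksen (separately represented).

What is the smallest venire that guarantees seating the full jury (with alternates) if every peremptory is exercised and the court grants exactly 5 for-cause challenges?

29

Seats to fill: 8 + 1 alternates = 9.
Peremptories — Plaintiff: 5 + 1×1 = 6; Defendant: 5 + 1×1 + 3 = 9; total 15.
For-cause removals: 5.
Minimum venire: 9 + 15 + 5 = 29.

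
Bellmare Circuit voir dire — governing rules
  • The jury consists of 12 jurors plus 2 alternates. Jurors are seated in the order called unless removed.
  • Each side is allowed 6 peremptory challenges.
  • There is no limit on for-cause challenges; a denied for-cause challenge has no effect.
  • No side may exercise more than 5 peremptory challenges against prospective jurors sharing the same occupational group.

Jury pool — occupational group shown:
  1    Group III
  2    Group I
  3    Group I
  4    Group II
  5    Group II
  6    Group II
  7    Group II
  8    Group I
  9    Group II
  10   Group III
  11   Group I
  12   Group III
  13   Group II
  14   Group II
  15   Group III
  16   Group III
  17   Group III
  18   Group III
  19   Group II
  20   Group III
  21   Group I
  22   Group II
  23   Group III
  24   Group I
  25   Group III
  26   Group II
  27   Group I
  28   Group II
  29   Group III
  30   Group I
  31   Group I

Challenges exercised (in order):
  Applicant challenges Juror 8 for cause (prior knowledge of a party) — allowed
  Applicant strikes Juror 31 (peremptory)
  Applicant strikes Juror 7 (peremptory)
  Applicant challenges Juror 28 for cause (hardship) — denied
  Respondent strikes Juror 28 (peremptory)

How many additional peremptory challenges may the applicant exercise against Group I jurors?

4

Applicant peremptories so far: #31, #7 — 2 of 6 used, 4 left overall.
Against Group I: #31 — 1 used; per-group cap 5 leaves 4.
Binding limit: min(4, 4) = 4.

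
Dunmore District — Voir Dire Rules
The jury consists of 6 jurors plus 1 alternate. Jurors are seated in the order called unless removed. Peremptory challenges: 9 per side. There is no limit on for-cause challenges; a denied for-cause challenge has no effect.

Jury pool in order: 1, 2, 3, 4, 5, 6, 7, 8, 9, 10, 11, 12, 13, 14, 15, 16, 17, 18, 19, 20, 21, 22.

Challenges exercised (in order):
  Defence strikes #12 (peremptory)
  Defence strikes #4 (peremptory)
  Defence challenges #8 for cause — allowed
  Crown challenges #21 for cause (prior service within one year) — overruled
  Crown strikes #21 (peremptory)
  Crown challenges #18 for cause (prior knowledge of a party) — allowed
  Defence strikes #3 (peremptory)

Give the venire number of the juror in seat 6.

9

Removed: #3, #4, #8, #12, #18, #21.
Seating in order: seats 1–6 → #1, #2, #5, #6, #7, #9; alternates → #10.
So seat 6 is #9.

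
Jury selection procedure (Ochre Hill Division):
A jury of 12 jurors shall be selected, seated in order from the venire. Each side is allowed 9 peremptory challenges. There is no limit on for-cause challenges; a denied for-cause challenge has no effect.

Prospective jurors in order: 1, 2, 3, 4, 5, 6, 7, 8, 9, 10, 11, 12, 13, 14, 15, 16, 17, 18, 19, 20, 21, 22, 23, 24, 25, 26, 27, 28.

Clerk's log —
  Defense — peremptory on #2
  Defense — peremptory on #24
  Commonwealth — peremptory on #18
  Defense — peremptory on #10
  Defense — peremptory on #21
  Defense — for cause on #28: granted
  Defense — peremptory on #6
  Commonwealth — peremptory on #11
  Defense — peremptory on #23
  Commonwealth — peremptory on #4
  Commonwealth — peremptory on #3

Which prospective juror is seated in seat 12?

Removed: #2, #3, #4, #6, #10, #11, #18, #21, #23, #24, #28.
Seating in order: seats 1–12 → #1, #5, #7, #8, #9, #12, #13, #14, #15, #16, #17, #19.
So seat 12 is #19.

19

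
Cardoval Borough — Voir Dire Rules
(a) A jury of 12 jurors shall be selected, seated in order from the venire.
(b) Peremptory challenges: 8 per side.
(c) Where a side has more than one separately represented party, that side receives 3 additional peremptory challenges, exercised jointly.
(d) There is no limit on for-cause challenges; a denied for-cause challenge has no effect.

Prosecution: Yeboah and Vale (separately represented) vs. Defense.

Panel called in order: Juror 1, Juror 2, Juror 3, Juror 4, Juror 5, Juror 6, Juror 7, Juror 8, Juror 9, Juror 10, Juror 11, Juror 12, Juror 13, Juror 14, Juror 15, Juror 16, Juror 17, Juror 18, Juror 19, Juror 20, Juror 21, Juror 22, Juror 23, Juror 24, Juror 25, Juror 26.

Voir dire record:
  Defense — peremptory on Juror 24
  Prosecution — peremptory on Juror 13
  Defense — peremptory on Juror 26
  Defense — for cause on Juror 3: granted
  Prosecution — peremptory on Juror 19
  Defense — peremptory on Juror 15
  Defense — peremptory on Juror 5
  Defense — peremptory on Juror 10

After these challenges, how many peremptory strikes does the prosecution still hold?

Prosecution allotment: 8 base + 3 multi-party = 11.
Prosecution peremptories used: #13, #19 — 2.
Remaining: 11 − 2 = 9.

9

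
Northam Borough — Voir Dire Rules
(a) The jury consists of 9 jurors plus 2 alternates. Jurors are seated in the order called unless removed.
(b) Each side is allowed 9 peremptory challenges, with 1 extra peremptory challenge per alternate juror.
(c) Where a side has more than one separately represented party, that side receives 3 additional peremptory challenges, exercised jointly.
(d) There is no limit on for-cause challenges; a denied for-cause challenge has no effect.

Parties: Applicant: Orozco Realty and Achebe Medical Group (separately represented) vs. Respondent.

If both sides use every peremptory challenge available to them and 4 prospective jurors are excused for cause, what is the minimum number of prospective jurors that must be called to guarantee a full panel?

40

Seats to fill: 9 + 2 alternates = 11.
Peremptories — Applicant: 9 + 1×2 + 3 = 14; Respondent: 9 + 1×2 = 11; total 25.
For-cause removals: 4.
Minimum venire: 11 + 25 + 4 = 40.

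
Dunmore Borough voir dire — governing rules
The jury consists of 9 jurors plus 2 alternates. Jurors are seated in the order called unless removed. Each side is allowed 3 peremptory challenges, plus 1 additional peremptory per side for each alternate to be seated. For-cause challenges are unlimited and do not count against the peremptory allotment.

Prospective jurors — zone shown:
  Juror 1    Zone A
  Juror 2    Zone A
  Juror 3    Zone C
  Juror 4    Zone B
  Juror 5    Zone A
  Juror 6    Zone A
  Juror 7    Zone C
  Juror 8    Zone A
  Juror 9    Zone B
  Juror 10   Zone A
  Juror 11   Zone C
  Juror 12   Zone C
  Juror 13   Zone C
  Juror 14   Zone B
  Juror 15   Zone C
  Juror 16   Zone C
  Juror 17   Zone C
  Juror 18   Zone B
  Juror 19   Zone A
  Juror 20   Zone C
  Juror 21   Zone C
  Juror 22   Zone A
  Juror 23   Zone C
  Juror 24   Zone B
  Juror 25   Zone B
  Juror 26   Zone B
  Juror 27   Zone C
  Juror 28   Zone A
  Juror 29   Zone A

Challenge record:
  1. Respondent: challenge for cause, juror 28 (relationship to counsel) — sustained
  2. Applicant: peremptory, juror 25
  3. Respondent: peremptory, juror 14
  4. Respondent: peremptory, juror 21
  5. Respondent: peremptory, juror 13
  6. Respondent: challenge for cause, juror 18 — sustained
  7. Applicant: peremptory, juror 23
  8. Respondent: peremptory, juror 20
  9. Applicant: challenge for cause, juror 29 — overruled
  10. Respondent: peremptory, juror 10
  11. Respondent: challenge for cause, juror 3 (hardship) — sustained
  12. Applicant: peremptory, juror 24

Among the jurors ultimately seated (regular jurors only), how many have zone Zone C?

2

Removed: #3, #10, #13, #14, #18, #20, #21, #23, #24, #25, #28.
Seated jurors 1–9: #1, #2, #4, #5, #6, #7, #8, #9, #11 (alternates #12, #15 not counted).
Of those, in Zone C: #7, #11 → 2.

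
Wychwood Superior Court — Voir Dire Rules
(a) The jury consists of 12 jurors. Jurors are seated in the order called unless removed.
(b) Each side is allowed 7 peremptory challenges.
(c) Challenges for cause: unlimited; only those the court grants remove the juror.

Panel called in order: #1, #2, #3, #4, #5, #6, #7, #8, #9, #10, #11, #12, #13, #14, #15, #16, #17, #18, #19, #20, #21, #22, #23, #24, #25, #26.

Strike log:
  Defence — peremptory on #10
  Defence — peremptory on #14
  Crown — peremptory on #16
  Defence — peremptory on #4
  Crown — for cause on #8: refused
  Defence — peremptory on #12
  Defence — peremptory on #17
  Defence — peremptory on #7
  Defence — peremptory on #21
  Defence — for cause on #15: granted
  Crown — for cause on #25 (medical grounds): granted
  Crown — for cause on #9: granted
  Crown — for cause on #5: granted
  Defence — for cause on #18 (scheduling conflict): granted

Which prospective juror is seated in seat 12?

Removed: #4, #5, #7, #9, #10, #12, #14, #15, #16, #17, #18, #21, #25. (#8 stays — for-cause denied.)
Filling seats in venire order through position 12: #1, #2, #3, #6, #8, #11, #13, #19, #20, #22, #23, #24.
So seat 12 is #24.

24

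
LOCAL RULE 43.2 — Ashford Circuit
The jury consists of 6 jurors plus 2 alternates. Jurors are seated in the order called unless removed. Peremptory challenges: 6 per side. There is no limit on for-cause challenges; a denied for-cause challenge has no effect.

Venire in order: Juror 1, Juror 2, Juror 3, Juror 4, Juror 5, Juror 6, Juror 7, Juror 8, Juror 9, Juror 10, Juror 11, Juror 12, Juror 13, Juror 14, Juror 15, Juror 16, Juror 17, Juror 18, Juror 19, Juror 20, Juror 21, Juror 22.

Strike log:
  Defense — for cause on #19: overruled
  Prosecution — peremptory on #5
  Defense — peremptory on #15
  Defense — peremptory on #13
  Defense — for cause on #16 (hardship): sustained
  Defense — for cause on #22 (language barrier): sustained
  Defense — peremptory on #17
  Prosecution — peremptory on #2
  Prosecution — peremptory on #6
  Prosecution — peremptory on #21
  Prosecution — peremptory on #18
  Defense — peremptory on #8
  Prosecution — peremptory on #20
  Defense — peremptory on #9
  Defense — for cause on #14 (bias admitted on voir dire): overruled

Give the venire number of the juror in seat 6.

11

Removed: #2, #5, #6, #8, #9, #13, #15, #16, #17, #18, #20, #21, #22. (#14, #19 stay — for-cause denied.)
Seating in order: seats 1–6 → #1, #3, #4, #7, #10, #11; alternates → #12, #14.
So seat 6 is #11.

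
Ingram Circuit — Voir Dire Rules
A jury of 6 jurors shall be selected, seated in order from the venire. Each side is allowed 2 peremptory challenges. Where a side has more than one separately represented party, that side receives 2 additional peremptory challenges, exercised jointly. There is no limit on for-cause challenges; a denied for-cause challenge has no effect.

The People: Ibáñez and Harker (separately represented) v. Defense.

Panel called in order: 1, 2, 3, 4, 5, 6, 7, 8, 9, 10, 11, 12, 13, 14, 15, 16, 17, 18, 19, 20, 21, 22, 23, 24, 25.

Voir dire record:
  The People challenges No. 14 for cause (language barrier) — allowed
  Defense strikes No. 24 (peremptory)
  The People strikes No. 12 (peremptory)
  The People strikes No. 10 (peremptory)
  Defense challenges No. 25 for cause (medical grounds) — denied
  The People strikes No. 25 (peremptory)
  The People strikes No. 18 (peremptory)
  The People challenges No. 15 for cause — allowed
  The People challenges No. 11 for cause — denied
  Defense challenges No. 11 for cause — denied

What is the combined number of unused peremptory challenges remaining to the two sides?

1

The People allotment: 2 base + 2 multi-party = 4. Defense allotment: 2.
The People peremptories used: #12, #10, #25, #18 — 4 (for-cause on #14, #15, #11 don't count).
Defense peremptories used: #24 — 1 (for-cause on #25, #11 don't count).
Remaining: (4 − 4) + (2 − 1) = 1.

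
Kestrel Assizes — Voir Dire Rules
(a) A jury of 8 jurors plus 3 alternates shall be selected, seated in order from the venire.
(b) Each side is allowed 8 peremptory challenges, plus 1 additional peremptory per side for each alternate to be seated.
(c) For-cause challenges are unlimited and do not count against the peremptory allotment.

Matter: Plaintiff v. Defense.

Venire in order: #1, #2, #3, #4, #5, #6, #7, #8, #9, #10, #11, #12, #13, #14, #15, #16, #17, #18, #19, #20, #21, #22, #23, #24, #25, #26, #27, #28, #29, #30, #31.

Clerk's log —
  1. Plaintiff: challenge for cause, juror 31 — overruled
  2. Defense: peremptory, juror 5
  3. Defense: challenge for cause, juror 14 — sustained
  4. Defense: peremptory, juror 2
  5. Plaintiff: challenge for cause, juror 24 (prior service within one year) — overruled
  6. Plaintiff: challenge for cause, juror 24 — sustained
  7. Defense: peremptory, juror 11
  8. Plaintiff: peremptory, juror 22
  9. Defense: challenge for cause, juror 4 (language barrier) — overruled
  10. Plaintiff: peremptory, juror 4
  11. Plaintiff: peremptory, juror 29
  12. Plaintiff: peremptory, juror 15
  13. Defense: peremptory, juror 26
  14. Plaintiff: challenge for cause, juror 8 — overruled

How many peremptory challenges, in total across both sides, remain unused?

14

Plaintiff allotment: 8 base + 1 × 3 alternates = 11. Defense allotment: 8 base + 1 × 3 alternates = 11.
Plaintiff peremptories used: #22, #4, #29, #15 — 4 (for-cause on #31, #24, #24, #8 don't count).
Defense peremptories used: #5, #2, #11, #26 — 4 (for-cause on #14, #4 don't count).
Remaining: (11 − 4) + (11 − 4) = 14.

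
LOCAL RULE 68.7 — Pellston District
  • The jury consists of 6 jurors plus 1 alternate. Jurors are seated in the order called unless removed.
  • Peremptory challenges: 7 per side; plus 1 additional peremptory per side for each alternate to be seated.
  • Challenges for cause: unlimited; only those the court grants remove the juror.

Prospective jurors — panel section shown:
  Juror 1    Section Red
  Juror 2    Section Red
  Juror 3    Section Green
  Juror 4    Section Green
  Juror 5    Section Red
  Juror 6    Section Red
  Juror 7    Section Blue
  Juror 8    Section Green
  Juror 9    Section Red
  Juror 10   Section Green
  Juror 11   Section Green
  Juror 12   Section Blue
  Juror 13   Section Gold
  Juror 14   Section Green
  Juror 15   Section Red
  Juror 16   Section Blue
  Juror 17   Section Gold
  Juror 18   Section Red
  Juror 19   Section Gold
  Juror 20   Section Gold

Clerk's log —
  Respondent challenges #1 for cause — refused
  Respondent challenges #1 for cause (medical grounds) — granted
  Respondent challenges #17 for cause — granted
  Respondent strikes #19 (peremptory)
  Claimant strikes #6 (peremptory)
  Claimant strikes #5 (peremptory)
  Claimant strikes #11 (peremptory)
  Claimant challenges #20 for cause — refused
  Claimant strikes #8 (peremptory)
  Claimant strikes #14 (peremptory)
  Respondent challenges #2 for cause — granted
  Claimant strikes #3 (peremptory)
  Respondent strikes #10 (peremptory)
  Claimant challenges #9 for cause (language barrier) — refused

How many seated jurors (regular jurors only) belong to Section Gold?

1

Removed: #1, #2, #3, #5, #6, #8, #10, #11, #14, #17, #19.
Seated jurors 1–6: #4, #7, #9, #12, #13, #15 (alternates #16 not counted).
Of those, in Section Gold: #13 → 1.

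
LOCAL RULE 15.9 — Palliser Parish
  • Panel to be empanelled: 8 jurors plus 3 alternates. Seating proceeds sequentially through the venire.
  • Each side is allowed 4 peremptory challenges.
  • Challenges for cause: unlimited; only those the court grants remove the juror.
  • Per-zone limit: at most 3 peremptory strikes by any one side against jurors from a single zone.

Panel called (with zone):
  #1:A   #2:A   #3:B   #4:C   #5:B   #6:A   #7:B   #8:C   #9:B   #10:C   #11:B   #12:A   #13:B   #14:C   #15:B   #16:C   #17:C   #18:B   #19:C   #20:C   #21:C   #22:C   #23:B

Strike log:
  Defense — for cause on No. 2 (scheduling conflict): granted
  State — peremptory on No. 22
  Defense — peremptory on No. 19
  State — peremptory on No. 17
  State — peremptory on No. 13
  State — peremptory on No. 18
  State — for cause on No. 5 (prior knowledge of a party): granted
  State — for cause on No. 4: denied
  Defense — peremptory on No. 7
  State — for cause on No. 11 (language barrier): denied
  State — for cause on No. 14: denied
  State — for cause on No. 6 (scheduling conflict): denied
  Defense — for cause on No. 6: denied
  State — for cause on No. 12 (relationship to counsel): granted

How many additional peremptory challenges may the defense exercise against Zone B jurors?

2

Defense peremptories so far: #19, #7 — 2 of 4 used, 2 left overall.
Against Zone B: #7 — 1 used; per-zone cap 3 leaves 2.
Binding limit: min(2, 2) = 2.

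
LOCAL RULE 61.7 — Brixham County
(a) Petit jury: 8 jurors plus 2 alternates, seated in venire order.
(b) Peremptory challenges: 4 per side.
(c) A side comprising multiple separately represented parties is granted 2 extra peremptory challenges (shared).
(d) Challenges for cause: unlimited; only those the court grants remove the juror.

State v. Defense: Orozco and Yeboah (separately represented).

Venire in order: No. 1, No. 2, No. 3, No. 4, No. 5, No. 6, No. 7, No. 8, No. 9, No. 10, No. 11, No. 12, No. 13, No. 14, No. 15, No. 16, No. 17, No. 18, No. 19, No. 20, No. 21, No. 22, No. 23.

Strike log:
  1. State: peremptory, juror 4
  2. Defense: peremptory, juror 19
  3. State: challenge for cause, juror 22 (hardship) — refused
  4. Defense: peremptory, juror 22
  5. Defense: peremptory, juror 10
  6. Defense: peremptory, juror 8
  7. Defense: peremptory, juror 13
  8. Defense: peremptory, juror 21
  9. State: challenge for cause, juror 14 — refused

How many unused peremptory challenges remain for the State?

State allotment: 4.
State peremptories used: #4 — 1 (for-cause on #22, #14 don't count).
Remaining: 4 − 1 = 3.

3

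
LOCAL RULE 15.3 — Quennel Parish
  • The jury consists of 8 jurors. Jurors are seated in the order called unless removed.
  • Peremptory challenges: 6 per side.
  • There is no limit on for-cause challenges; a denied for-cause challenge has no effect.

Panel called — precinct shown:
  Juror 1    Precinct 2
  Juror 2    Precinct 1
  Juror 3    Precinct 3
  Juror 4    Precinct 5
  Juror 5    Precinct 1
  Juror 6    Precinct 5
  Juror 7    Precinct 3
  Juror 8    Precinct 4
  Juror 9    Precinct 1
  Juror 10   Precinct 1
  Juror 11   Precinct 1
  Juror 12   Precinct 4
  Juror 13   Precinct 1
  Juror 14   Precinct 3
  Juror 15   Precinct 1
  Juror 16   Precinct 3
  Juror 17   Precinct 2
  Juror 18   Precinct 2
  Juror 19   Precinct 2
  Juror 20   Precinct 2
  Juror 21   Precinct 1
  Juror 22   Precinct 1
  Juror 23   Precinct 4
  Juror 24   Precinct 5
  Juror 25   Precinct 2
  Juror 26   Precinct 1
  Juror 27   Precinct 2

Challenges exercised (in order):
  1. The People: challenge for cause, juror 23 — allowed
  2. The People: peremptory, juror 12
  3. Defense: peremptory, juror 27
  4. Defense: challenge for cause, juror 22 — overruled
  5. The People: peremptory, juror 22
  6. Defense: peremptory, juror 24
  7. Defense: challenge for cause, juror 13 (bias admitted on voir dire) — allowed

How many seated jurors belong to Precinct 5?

2

Removed: #12, #13, #22, #23, #24, #27.
Seated jurors 1–8: #1, #2, #3, #4, #5, #6, #7, #8.
Of those, in Precinct 5: #4, #6 → 2.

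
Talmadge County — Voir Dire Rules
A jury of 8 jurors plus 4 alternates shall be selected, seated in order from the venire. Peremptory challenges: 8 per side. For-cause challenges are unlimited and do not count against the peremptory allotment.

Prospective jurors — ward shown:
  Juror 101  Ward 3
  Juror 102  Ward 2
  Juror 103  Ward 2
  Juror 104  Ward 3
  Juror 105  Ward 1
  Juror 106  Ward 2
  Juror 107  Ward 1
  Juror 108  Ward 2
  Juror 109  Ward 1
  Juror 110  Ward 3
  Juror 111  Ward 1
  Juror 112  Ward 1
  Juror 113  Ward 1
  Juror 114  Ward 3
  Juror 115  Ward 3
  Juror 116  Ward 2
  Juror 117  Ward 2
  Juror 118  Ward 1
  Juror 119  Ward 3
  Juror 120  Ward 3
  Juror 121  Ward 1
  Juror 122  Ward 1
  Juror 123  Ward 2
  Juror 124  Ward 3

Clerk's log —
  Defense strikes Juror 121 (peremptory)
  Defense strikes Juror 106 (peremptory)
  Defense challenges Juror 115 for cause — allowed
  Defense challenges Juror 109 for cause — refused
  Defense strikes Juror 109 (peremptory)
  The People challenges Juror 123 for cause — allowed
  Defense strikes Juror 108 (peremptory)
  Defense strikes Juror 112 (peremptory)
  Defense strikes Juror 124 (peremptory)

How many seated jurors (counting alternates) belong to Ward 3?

4

Removed: #106, #108, #109, #112, #115, #121, #123, #124.
Seated (12 incl. alternates): #101, #102, #103, #104, #105, #107, #110, #111, #113, #114, #116, #117.
Of those, in Ward 3: #101, #104, #110, #114 → 4.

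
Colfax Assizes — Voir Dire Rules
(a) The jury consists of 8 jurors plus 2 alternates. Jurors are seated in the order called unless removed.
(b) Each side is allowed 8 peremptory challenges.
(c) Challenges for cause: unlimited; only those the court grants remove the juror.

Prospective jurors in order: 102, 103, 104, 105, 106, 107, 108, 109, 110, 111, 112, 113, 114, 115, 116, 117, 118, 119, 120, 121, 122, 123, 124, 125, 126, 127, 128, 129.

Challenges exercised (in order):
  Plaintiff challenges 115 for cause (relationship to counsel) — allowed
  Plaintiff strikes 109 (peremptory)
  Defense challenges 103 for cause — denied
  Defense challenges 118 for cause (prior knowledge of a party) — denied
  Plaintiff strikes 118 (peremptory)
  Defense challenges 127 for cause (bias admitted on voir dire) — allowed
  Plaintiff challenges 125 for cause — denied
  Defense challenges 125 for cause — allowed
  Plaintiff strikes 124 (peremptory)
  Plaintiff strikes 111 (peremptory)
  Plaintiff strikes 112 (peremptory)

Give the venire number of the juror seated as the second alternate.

114

Removed: #109, #111, #112, #115, #118, #124, #125, #127. (#103 stays — for-cause denied.)
Seating in order: seats 1–8 → #102, #103, #104, #105, #106, #107, #108, #110; alternates → #113, #114.
So alternate 2 is #114.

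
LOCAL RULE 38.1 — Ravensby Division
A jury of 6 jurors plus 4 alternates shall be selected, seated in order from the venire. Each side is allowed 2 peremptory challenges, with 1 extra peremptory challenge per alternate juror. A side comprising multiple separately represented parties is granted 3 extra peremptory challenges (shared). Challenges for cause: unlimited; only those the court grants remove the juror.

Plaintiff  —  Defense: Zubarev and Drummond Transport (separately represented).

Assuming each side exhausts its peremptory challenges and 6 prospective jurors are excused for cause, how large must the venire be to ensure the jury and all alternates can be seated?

Seats to fill: 6 + 4 alternates = 10.
Peremptories — Plaintiff: 2 + 1×4 = 6; Defense: 2 + 1×4 + 3 = 9; total 15.
For-cause removals: 6.
Minimum venire: 10 + 15 + 6 = 31.

31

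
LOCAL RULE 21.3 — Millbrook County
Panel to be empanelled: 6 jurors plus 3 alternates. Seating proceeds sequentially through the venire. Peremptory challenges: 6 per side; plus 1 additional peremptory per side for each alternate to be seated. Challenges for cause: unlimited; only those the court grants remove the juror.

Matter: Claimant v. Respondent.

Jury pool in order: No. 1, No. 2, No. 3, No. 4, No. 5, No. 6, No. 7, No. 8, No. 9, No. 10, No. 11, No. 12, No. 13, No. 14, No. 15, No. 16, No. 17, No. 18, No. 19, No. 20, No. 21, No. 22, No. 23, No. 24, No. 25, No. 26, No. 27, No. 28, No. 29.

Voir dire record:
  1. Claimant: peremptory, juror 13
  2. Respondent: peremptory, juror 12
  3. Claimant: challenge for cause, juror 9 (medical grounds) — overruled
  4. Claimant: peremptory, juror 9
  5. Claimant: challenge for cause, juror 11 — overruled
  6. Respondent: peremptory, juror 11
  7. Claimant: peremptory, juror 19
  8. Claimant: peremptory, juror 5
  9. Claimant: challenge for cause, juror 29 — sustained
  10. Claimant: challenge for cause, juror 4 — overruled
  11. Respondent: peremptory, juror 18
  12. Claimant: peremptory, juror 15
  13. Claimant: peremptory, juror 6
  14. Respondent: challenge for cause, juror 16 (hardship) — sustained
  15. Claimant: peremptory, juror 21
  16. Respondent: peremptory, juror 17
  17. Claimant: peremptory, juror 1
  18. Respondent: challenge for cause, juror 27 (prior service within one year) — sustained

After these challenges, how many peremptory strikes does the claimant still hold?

Claimant allotment: 6 base + 1 × 3 alternates = 9.
Claimant peremptories used: #13, #9, #19, #5, #15, #6, #21, #1 — 8 (for-cause on #9, #11, #29, #4 don't count).
Remaining: 9 − 8 = 1.

1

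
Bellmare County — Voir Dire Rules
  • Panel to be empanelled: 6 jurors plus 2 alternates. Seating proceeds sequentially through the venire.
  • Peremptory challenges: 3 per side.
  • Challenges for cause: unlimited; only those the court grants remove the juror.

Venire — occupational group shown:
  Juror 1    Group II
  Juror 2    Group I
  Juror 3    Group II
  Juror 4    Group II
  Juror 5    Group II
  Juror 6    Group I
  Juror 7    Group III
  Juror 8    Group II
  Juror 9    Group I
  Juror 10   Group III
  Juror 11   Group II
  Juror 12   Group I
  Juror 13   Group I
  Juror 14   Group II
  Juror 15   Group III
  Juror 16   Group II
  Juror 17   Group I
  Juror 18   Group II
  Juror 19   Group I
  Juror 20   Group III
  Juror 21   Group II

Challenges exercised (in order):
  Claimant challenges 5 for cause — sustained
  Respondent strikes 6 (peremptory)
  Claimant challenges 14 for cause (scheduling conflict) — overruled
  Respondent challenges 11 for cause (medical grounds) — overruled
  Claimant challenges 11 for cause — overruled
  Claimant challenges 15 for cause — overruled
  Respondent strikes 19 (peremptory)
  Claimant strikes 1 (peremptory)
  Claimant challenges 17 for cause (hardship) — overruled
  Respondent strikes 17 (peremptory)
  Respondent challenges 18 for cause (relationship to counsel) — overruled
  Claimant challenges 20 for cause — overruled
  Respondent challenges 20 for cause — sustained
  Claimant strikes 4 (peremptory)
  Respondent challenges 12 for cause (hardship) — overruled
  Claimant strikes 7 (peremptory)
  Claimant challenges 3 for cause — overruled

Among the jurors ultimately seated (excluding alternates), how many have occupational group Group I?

2

Removed: #1, #4, #5, #6, #7, #17, #19, #20.
Seated jurors 1–6: #2, #3, #8, #9, #10, #11 (alternates #12, #13 not counted).
Of those, in Group I: #2, #9 → 2.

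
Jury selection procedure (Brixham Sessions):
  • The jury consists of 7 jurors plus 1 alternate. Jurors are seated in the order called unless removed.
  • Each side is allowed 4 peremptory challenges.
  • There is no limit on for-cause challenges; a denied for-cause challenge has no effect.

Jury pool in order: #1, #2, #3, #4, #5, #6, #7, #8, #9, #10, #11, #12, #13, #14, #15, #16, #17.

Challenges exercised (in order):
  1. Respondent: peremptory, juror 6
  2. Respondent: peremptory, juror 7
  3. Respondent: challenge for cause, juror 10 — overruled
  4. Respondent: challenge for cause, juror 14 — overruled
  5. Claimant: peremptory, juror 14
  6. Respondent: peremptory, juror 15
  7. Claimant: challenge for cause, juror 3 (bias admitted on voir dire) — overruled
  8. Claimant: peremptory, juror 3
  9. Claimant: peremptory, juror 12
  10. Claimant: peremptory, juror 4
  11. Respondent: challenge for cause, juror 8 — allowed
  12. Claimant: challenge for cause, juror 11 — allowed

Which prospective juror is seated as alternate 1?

17

Removed: #3, #4, #6, #7, #8, #11, #12, #14, #15. (#10 stays — for-cause denied.)
Filling seats in venire order through position 8: #1, #2, #5, #9, #10, #13, #16, #17.
So alternate 1 is #17.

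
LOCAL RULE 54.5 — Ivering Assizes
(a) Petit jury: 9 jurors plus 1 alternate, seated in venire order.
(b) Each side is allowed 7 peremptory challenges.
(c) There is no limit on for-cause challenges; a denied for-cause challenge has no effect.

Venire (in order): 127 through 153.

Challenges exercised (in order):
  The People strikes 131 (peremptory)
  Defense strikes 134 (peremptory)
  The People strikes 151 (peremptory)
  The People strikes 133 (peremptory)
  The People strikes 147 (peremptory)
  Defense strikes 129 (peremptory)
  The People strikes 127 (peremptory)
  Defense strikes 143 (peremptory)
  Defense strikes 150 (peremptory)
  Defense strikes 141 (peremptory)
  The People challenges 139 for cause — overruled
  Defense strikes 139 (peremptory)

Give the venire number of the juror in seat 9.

142

Removed: #127, #129, #131, #133, #134, #139, #141, #143, #147, #150, #151.
Seating in order: seats 1–9 → #128, #130, #132, #135, #136, #137, #138, #140, #142; alternates → #144.
So seat 9 is #142.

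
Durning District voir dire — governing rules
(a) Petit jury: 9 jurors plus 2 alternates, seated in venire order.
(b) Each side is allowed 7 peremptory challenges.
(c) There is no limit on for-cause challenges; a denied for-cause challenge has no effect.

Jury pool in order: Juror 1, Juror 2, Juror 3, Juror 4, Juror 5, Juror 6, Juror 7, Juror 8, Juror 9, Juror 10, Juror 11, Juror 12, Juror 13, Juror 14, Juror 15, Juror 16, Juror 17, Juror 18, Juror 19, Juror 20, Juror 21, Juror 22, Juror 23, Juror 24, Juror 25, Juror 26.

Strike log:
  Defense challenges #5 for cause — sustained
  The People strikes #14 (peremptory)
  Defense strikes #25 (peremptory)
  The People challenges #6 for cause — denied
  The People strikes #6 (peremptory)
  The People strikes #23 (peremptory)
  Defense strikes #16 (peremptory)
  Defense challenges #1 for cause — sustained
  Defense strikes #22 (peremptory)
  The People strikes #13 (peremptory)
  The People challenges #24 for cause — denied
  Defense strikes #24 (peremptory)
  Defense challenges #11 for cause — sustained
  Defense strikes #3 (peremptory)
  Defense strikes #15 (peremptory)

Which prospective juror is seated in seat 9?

Removed: #1, #3, #5, #6, #11, #13, #14, #15, #16, #22, #23, #24, #25.
Seating in order: seats 1–9 → #2, #4, #7, #8, #9, #10, #12, #17, #18; alternates → #19, #20.
So seat 9 is #18.

18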